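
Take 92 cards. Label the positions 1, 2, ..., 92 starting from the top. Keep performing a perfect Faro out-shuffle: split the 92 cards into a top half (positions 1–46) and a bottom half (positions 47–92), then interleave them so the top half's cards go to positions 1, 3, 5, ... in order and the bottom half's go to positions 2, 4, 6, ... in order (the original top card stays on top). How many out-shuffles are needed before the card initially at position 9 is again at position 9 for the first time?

Follow position 9 under repeated out-shuffles:
9 → 17 → 33 → 65 → 38 → 75 → 58 → 24 → 47 → 2 → 3 → 5 → 9
It first returns after 12 out-shuffles.

12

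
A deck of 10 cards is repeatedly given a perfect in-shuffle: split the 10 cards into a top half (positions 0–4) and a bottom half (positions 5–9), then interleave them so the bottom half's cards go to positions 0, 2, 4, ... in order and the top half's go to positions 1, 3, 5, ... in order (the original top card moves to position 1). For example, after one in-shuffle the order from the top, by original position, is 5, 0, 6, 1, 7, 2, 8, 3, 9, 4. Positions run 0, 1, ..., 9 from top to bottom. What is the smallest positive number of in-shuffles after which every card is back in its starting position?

10

The in-shuffle permutes the 10 positions with cycle lengths [10].
Every card is home exactly when every cycle has completed a whole number of laps, i.e. after lcm(10) = 10 in-shuffles.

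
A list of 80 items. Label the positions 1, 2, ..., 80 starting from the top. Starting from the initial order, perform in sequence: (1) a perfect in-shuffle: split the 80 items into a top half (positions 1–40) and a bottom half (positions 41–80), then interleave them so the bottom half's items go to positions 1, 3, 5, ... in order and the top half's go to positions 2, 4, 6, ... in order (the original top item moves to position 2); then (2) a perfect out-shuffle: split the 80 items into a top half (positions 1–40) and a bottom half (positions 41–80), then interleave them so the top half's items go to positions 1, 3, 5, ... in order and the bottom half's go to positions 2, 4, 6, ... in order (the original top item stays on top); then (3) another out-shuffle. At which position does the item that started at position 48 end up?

Track the item from position 48 forward through each operation:
  after op 1 (in-shuffle): 48 → 15
  after op 2 (out-shuffle): 15 → 29
  after op 3 (out-shuffle): 29 → 57

57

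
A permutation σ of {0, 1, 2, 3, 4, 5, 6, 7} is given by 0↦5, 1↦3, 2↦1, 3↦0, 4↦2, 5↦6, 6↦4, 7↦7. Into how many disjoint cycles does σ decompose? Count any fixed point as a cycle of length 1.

Cycle decomposition: (0 5 6 4 2 1 3) (7).
2 cycles.

2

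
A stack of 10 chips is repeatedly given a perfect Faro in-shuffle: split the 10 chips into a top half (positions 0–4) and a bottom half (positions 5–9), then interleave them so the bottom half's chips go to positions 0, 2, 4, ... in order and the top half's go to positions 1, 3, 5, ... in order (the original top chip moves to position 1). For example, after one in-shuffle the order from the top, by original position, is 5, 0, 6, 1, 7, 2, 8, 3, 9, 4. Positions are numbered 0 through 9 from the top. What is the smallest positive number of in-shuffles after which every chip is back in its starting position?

The in-shuffle permutes the 10 positions with cycle lengths [10].
Every chip is home exactly when every cycle has completed a whole number of laps, i.e. after lcm(10) = 10 in-shuffles.

10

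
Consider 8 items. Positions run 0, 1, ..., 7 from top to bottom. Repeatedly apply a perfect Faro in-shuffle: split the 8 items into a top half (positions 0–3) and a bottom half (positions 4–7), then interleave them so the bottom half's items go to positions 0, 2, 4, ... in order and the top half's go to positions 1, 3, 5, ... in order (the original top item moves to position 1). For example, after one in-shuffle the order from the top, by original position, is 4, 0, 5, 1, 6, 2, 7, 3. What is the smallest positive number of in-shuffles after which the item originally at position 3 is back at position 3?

6

Follow position 3 under repeated in-shuffles:
3 → 7 → 6 → 4 → 0 → 1 → 3
It first returns after 6 in-shuffles.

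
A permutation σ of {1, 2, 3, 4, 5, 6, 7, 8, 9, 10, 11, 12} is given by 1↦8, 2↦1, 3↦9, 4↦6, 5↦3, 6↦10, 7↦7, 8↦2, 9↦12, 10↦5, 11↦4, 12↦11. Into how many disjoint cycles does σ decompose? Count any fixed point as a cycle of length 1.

Cycle decomposition: (1 8 2) (3 9 12 11 4 6 10 5) (7).
3 cycles.

3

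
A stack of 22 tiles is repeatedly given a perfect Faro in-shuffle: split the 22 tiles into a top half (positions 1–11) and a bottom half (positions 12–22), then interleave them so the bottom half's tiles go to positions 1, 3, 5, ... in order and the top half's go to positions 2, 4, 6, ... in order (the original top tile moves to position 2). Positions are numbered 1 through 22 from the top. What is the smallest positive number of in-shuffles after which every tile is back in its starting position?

11

The in-shuffle permutes the 22 positions with cycle lengths [11, 11].
Every tile is home exactly when every cycle has completed a whole number of laps, i.e. after lcm(11) = 11 in-shuffles.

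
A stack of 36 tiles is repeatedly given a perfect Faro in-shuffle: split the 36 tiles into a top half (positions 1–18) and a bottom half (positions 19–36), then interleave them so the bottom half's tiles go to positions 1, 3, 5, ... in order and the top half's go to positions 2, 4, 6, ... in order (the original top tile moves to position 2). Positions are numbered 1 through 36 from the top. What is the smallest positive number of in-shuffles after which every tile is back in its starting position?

36

The in-shuffle permutes the 36 positions with cycle lengths [36].
Every tile is home exactly when every cycle has completed a whole number of laps, i.e. after lcm(36) = 36 in-shuffles.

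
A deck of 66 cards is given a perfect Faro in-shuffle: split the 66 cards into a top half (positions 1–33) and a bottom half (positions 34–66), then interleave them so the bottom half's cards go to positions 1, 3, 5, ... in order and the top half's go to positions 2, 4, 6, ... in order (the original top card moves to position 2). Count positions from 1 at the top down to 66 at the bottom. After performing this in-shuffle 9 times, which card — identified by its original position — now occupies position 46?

26

Work backwards from position 46, undoing one in-shuffle at a time:
46 ← 23 ← 45 ← 56 ← 28 ← 14 ← 7 ← 37 ← 52 ← 26
So the card now at position 46 started at position 26.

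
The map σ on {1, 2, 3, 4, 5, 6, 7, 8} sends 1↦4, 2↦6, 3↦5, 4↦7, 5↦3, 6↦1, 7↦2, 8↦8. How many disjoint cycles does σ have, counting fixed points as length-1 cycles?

Cycle decomposition: (1 4 7 2 6) (3 5) (8).
3 cycles.

3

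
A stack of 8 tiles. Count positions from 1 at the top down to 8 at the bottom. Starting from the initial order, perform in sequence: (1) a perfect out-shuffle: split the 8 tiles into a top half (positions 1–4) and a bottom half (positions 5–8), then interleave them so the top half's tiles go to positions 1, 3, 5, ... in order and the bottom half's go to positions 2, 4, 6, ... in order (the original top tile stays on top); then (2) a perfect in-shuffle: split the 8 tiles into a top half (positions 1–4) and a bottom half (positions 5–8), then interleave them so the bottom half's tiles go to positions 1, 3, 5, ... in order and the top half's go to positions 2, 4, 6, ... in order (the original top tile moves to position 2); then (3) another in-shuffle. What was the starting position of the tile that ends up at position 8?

5

Undo the operations in reverse order, starting from position 8:
  undo op 3 (in-shuffle, from top half): 8 ← 4
  undo op 2 (in-shuffle, from top half): 4 ← 2
  undo op 1 (out-shuffle, from bottom half): 2 ← 5
So the tile at position 8 came from original position 5.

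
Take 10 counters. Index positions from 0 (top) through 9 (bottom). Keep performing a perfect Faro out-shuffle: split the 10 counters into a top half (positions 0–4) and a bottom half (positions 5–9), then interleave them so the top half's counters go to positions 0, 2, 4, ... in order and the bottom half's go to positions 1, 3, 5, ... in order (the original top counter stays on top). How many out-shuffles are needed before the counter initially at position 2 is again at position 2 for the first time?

Follow position 2 under repeated out-shuffles:
2 → 4 → 8 → 7 → 5 → 1 → 2
It first returns after 6 out-shuffles.

6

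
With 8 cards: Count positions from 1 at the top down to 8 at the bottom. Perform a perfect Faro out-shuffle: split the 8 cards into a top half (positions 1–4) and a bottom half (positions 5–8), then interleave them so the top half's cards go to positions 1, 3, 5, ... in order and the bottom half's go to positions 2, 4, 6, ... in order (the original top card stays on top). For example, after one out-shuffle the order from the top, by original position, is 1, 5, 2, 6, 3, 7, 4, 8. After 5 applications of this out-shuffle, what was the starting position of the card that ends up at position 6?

4

Work backwards from position 6, undoing one out-shuffle at a time:
6 ← 7 ← 4 ← 6 ← 7 ← 4
So the card now at position 6 started at position 4.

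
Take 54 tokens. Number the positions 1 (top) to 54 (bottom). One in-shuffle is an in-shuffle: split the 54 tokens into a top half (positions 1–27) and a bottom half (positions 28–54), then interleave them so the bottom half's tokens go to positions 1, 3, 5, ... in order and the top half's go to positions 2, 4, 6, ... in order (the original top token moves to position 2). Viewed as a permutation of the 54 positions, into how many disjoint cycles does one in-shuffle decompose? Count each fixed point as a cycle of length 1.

4

Trace each unvisited position around until it returns:
(1 2 4 8 16 32 ... len 20) (3 6 12 24 48 41 ... len 20) (5 10 20 40 25 50 45 35 15 30) (11 22 44 33)
4 cycles in total.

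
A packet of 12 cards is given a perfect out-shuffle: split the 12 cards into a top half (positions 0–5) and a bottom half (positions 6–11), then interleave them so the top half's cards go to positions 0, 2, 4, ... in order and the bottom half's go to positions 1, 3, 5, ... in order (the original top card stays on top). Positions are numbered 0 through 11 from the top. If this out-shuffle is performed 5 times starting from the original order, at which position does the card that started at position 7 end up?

Track the card's position through each out-shuffle:
7 → 3 → 6 → 1 → 2 → 4

4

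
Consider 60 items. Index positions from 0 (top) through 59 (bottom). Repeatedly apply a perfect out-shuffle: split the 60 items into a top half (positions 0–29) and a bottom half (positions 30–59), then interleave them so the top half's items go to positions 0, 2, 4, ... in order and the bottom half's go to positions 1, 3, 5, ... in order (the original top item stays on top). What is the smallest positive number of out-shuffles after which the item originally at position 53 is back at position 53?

58

Follow position 53 under repeated out-shuffles:
53 → 47 → 35 → 11 → 22 → 44 → 29 → 58 → ... → 53 (length 58)
It first returns after 58 out-shuffles.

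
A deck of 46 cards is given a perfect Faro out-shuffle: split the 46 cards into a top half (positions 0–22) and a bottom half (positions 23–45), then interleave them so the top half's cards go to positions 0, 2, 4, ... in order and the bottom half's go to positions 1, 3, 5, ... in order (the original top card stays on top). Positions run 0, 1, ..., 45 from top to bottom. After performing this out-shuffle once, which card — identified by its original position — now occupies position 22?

11

Work backwards from position 22, undoing one out-shuffle at a time:
22 ← 11
So the card now at position 22 started at position 11.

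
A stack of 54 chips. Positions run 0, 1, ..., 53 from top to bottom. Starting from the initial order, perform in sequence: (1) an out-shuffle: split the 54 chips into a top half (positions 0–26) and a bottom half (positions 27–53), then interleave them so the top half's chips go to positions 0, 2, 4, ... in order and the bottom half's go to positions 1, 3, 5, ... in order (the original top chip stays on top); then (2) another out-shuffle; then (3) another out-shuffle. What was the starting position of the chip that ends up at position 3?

Undo the operations in reverse order, starting from position 3:
  undo op 3 (out-shuffle, from bottom half): 3 ← 28
  undo op 2 (out-shuffle, from top half): 28 ← 14
  undo op 1 (out-shuffle, from top half): 14 ← 7
So the chip at position 3 came from original position 7.

7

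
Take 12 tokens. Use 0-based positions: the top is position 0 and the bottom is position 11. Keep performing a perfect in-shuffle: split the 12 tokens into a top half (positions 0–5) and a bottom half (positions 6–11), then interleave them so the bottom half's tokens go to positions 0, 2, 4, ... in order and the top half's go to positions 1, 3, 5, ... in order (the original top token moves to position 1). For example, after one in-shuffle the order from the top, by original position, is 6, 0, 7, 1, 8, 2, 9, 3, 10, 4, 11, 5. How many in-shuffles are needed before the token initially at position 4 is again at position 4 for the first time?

Follow position 4 under repeated in-shuffles:
4 → 9 → 6 → 0 → 1 → 3 → 7 → 2 → 5 → 11 → 10 → 8 → 4
It first returns after 12 in-shuffles.

12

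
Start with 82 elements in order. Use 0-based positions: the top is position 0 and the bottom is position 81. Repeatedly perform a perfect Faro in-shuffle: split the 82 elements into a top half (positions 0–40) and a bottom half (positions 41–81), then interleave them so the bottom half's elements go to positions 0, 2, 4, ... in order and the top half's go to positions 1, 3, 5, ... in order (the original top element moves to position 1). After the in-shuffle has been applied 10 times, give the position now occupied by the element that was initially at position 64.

Track the element's position through each in-shuffle:
64 → 46 → 10 → 21 → 43 → 4 → 9 → 19 → 39 → 79 → 76

76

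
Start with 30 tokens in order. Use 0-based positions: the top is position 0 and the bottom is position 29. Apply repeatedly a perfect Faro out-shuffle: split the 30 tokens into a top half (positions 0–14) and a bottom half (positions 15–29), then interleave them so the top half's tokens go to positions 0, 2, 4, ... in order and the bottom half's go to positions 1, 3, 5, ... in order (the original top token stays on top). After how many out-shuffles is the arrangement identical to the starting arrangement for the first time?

28

The out-shuffle permutes the 30 positions with cycle lengths [1, 1, 28].
Every token is home exactly when every cycle has completed a whole number of laps, i.e. after lcm(1, 28) = 28 out-shuffles.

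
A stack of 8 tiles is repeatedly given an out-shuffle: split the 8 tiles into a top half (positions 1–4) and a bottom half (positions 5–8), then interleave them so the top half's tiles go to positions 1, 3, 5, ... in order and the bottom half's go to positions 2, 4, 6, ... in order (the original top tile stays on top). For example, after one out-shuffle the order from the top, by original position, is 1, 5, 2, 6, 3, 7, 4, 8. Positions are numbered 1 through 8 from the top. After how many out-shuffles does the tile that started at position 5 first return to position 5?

3

Follow position 5 under repeated out-shuffles:
5 → 2 → 3 → 5
It first returns after 3 out-shuffles.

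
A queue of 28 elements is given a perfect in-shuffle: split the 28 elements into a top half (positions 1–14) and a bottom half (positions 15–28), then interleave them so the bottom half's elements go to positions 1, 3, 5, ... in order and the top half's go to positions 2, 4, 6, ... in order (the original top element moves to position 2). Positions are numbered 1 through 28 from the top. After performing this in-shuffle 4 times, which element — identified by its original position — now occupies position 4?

22

Work backwards from position 4, undoing one in-shuffle at a time:
4 ← 2 ← 1 ← 15 ← 22
So the element now at position 4 started at position 22.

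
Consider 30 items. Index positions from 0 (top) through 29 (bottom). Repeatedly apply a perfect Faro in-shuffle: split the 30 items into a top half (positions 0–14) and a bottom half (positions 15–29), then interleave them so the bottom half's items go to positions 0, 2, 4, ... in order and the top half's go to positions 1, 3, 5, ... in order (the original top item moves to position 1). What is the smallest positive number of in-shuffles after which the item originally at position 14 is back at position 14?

Follow position 14 under repeated in-shuffles:
14 → 29 → 28 → 26 → 22 → 14
It first returns after 5 in-shuffles.

5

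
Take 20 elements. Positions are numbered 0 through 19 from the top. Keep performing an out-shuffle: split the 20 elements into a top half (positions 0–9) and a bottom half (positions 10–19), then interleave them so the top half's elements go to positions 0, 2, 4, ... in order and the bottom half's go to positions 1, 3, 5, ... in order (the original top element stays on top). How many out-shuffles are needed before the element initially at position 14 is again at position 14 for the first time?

18

Follow position 14 under repeated out-shuffles:
14 → 9 → 18 → 17 → 15 → 11 → 3 → 6 → 12 → 5 → 10 → 1 → 2 → 4 → 8 → 16 → 13 → 7 → 14
It first returns after 18 out-shuffles.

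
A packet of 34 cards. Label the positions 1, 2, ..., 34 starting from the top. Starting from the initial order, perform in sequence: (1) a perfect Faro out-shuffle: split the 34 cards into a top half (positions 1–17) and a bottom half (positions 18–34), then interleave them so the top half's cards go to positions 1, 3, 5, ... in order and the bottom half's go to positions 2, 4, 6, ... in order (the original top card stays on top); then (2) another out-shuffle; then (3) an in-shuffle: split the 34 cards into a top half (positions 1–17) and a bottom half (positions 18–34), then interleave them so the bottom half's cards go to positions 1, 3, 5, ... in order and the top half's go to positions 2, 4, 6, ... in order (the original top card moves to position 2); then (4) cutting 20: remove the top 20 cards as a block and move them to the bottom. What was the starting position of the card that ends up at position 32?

Undo the operations in reverse order, starting from position 32:
  undo op 4 (cut 20): 32 ← 18
  undo op 3 (in-shuffle, from top half): 18 ← 9
  undo op 2 (out-shuffle, from top half): 9 ← 5
  undo op 1 (out-shuffle, from top half): 5 ← 3
So the card at position 32 came from original position 3.

3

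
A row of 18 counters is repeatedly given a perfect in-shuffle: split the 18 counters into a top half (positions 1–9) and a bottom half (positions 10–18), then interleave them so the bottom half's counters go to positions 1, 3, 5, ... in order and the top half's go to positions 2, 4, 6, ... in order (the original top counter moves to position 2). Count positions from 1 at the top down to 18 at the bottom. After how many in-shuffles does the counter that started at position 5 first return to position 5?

Follow position 5 under repeated in-shuffles:
5 → 10 → 1 → 2 → 4 → 8 → 16 → 13 → 7 → 14 → 9 → 18 → 17 → 15 → 11 → 3 → 6 → 12 → 5
It first returns after 18 in-shuffles.

18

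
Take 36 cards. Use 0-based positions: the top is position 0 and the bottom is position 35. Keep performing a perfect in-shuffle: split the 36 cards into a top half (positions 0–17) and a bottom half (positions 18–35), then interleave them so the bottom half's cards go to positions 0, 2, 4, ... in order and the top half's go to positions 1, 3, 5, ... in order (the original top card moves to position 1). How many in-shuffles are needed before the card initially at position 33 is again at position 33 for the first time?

Follow position 33 under repeated in-shuffles:
33 → 30 → 24 → 12 → 25 → 14 → 29 → 22 → ... → 33 (length 36)
It first returns after 36 in-shuffles.

36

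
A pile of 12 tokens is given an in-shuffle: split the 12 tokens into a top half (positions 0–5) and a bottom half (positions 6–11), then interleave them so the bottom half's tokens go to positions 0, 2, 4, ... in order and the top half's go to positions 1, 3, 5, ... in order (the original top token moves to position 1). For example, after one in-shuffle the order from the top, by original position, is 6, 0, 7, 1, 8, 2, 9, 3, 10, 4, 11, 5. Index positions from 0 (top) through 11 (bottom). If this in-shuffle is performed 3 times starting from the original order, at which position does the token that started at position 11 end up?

4

Track the token's position through each in-shuffle:
11 → 10 → 8 → 4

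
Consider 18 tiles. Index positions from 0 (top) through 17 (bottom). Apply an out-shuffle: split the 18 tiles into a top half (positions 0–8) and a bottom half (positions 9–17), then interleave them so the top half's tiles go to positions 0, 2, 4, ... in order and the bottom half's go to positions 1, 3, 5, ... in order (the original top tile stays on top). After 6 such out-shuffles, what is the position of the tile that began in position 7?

6

Track the tile's position through each out-shuffle:
7 → 14 → 11 → 5 → 10 → 3 → 6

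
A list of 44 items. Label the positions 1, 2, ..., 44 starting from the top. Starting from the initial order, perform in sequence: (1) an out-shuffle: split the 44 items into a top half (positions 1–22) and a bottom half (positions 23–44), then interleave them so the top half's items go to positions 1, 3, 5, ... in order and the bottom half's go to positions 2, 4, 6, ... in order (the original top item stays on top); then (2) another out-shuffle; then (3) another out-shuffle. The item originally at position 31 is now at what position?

Track the item from position 31 forward through each operation:
  after op 1 (out-shuffle): 31 → 18
  after op 2 (out-shuffle): 18 → 35
  after op 3 (out-shuffle): 35 → 26

26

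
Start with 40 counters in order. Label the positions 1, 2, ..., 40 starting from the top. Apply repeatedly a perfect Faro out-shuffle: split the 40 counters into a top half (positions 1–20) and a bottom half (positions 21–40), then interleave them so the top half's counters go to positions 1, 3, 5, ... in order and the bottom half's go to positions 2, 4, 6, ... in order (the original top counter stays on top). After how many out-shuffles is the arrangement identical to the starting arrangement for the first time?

12

The out-shuffle permutes the 40 positions with cycle lengths [1, 1, 2, 12, 12, 12].
Every counter is home exactly when every cycle has completed a whole number of laps, i.e. after lcm(1, 2, 12) = 12 out-shuffles.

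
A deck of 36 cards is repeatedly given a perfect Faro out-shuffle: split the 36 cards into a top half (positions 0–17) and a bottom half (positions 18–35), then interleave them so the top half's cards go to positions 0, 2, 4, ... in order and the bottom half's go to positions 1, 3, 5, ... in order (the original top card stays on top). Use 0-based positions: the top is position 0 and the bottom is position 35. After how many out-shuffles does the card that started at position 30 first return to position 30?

Follow position 30 under repeated out-shuffles:
30 → 25 → 15 → 30
It first returns after 3 out-shuffles.

3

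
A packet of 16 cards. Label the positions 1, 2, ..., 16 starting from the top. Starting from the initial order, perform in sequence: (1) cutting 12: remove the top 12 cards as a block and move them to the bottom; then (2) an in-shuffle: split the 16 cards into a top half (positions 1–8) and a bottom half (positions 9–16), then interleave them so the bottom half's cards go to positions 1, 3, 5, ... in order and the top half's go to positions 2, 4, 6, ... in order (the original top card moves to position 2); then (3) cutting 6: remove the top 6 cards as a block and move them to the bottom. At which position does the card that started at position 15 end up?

Track the card from position 15 forward through each operation:
  after op 1 (cut 12): 15 → 3
  after op 2 (in-shuffle): 3 → 6
  after op 3 (cut 6): 6 → 16

16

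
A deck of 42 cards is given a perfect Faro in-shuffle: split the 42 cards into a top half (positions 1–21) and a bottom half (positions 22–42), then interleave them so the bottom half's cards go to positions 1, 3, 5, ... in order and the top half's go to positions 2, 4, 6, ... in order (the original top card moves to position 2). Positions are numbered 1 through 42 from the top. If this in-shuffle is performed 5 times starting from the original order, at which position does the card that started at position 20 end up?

38

Track the card's position through each in-shuffle:
20 → 40 → 37 → 31 → 19 → 38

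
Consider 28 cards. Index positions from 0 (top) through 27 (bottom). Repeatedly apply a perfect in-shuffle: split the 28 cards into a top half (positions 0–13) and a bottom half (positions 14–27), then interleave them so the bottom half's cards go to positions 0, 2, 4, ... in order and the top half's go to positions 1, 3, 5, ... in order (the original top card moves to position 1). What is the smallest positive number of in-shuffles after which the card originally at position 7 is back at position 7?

28

Follow position 7 under repeated in-shuffles:
7 → 15 → 2 → 5 → 11 → 23 → 18 → 8 → ... → 7 (length 28)
It first returns after 28 in-shuffles.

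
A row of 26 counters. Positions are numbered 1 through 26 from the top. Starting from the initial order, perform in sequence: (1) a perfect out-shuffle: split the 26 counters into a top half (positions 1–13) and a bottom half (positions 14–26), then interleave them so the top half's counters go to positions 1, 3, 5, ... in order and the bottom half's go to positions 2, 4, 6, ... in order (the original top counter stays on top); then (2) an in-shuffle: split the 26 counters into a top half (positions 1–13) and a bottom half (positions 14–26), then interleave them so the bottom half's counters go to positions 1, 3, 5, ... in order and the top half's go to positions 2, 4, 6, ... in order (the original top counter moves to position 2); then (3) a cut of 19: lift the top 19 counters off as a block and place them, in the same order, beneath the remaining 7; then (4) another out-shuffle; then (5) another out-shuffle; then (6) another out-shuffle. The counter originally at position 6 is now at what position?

17

Track the counter from position 6 forward through each operation:
  after op 1 (out-shuffle): 6 → 11
  after op 2 (in-shuffle): 11 → 22
  after op 3 (cut 19): 22 → 3
  after op 4 (out-shuffle): 3 → 5
  after op 5 (out-shuffle): 5 → 9
  after op 6 (out-shuffle): 9 → 17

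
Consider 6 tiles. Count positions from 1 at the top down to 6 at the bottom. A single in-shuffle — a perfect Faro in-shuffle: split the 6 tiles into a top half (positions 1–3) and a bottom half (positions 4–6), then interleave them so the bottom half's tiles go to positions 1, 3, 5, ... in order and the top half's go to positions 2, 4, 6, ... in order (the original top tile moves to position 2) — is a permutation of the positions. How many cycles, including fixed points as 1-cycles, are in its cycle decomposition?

2

Trace each unvisited position around until it returns:
(1 2 4) (3 6 5)
2 cycles in total.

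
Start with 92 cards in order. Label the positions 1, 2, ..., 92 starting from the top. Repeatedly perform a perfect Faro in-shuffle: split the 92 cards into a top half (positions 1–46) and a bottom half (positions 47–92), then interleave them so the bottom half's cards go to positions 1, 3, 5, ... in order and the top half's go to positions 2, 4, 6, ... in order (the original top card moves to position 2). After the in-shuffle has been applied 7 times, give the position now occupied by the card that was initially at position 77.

Track the card's position through each in-shuffle:
77 → 61 → 29 → 58 → 23 → 46 → 92 → 91

91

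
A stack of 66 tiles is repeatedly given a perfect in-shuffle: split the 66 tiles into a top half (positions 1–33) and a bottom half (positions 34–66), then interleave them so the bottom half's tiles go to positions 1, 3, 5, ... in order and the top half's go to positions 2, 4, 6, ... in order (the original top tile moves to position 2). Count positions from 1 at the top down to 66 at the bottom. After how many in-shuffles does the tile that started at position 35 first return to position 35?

66

Follow position 35 under repeated in-shuffles:
35 → 3 → 6 → 12 → 24 → 48 → 29 → 58 → ... → 35 (length 66)
It first returns after 66 in-shuffles.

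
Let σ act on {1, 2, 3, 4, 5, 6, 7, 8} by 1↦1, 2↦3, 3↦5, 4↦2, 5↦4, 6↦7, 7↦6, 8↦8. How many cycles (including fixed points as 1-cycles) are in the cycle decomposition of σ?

Cycle decomposition: (1) (2 3 5 4) (6 7) (8).
4 cycles.

4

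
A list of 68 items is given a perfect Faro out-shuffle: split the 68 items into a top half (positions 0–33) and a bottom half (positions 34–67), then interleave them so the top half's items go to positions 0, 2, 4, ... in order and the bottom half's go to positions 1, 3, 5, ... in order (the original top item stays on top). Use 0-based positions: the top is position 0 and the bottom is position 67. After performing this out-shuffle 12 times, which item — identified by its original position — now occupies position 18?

2

Work backwards from position 18, undoing one out-shuffle at a time:
18 ← 9 ← 38 ← 19 ← 43 ← 55 ← 61 ← 64 ← 32 ← 16 ← 8 ← 4 ← 2
So the item now at position 18 started at position 2.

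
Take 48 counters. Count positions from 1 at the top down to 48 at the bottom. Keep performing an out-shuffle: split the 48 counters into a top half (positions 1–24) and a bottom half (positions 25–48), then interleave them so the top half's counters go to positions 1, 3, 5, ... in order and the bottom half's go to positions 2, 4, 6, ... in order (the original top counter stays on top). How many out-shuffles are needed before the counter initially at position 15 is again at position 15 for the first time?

23

Follow position 15 under repeated out-shuffles:
15 → 29 → 10 → 19 → 37 → 26 → 4 → 7 → ... → 15 (length 23)
It first returns after 23 out-shuffles.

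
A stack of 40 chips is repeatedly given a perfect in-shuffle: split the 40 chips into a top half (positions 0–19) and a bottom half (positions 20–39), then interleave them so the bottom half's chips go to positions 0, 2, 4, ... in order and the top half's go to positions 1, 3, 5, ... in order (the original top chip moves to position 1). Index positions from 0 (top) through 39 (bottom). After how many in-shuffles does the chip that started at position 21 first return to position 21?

Follow position 21 under repeated in-shuffles:
21 → 2 → 5 → 11 → 23 → 6 → 13 → 27 → 14 → 29 → 18 → 37 → 34 → 28 → 16 → 33 → 26 → 12 → 25 → 10 → 21
It first returns after 20 in-shuffles.

20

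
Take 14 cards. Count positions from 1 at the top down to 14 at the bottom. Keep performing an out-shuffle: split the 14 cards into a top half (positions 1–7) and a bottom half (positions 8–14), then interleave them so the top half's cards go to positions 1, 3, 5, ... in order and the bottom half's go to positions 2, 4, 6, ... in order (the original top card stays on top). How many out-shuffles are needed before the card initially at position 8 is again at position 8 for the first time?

12

Follow position 8 under repeated out-shuffles:
8 → 2 → 3 → 5 → 9 → 4 → 7 → 13 → 12 → 10 → 6 → 11 → 8
It first returns after 12 out-shuffles.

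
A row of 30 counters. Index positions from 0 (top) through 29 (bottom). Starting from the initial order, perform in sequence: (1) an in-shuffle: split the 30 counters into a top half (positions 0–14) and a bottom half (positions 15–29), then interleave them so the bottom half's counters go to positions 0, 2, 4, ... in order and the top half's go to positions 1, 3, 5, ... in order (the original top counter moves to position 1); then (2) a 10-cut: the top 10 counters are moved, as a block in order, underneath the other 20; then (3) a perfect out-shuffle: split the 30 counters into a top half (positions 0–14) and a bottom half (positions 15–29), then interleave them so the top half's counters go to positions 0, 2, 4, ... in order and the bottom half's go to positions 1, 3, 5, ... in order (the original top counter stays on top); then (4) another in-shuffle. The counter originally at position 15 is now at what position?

Track the counter from position 15 forward through each operation:
  after op 1 (in-shuffle): 15 → 0
  after op 2 (cut 10): 0 → 20
  after op 3 (out-shuffle): 20 → 11
  after op 4 (in-shuffle): 11 → 23

23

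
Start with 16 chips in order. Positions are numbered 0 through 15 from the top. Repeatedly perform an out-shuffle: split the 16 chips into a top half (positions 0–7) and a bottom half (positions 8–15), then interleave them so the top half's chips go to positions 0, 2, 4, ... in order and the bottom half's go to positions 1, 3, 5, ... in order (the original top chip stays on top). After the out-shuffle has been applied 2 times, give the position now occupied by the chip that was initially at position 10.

10

Track the chip's position through each out-shuffle:
10 → 5 → 10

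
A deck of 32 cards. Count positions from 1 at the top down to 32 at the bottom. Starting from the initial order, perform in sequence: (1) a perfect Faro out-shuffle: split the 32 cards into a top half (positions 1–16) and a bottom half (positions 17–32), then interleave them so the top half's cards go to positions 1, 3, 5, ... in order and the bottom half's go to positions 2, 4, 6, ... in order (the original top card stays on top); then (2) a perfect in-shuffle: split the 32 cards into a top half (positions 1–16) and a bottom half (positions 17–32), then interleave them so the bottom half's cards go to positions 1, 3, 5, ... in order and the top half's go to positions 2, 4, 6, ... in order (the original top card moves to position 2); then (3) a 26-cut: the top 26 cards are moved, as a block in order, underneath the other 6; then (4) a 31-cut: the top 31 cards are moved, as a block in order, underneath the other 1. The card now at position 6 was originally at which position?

Undo the operations in reverse order, starting from position 6:
  undo op 4 (cut 31): 6 ← 5
  undo op 3 (cut 26): 5 ← 31
  undo op 2 (in-shuffle, from bottom half): 31 ← 32
  undo op 1 (out-shuffle, from bottom half): 32 ← 32
So the card at position 6 came from original position 32.

32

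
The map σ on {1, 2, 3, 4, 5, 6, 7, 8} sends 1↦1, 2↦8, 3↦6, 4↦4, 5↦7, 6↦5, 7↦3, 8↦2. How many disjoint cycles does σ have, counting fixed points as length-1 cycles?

4

Cycle decomposition: (1) (2 8) (3 6 5 7) (4).
4 cycles.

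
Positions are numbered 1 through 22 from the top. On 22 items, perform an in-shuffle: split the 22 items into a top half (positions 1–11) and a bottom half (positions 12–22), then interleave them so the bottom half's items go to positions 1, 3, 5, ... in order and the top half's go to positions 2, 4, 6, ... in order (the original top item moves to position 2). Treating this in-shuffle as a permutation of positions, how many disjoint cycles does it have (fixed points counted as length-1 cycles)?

Trace each unvisited position around until it returns:
(1 2 4 8 16 9 ... len 11) (5 10 20 17 11 22 ... len 11)
2 cycles in total.

2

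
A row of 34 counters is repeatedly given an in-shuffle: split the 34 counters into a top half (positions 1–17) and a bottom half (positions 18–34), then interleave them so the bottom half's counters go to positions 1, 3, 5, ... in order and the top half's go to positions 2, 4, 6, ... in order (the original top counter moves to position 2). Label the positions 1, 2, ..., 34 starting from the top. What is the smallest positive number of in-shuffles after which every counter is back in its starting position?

12

The in-shuffle permutes the 34 positions with cycle lengths [3, 3, 4, 12, 12].
Every counter is home exactly when every cycle has completed a whole number of laps, i.e. after lcm(3, 4, 12) = 12 in-shuffles.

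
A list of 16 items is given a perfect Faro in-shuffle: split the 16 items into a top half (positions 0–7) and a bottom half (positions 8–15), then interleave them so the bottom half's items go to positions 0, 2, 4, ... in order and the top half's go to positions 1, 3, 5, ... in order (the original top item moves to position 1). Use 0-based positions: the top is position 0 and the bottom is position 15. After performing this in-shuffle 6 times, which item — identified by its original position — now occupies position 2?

11

Work backwards from position 2, undoing one in-shuffle at a time:
2 ← 9 ← 4 ← 10 ← 13 ← 6 ← 11
So the item now at position 2 started at position 11.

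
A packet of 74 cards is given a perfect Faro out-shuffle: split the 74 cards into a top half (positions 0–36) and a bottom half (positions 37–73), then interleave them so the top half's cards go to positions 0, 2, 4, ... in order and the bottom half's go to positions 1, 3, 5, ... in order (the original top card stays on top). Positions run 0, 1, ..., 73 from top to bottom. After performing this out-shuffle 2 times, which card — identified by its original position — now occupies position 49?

67

Work backwards from position 49, undoing one out-shuffle at a time:
49 ← 61 ← 67
So the card now at position 49 started at position 67.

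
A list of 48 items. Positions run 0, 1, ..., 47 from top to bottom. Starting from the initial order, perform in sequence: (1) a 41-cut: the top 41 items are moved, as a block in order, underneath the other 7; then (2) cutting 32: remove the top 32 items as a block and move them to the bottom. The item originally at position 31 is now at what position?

6

Track the item from position 31 forward through each operation:
  after op 1 (cut 41): 31 → 38
  after op 2 (cut 32): 38 → 6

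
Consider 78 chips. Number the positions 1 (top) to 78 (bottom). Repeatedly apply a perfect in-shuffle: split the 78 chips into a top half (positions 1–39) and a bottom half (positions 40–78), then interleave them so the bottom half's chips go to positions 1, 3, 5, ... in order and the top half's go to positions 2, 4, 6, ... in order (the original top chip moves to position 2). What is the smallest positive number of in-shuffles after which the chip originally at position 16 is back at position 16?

39

Follow position 16 under repeated in-shuffles:
16 → 32 → 64 → 49 → 19 → 38 → 76 → 73 → ... → 16 (length 39)
It first returns after 39 in-shuffles.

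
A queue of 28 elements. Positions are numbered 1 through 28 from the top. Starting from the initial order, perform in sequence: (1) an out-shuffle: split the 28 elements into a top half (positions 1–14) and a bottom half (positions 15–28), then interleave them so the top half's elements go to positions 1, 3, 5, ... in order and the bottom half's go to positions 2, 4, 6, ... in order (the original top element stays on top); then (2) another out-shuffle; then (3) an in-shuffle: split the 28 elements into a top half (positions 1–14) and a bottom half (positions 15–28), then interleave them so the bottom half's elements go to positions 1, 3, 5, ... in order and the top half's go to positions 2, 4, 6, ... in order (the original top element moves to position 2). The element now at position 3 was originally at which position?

25

Undo the operations in reverse order, starting from position 3:
  undo op 3 (in-shuffle, from bottom half): 3 ← 16
  undo op 2 (out-shuffle, from bottom half): 16 ← 22
  undo op 1 (out-shuffle, from bottom half): 22 ← 25
So the element at position 3 came from original position 25.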